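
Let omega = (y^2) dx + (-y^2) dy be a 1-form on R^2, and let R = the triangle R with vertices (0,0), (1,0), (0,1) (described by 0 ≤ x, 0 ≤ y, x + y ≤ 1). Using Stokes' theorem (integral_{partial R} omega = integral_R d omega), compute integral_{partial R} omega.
integral_(partial R) omega = -1/3

Stokes: integral_partial_R omega = integral_R d omega with d omega = (∂Q/∂x - ∂P/∂y) dx ∧ dy.
  ∂Q/∂x = 0
  ∂P/∂y = 2*y
  integrand = ∂Q/∂x - ∂P/∂y = -2*y.
Integrating over R: integral_0^1 integral_0^{1-x} (-2*y) dy dx = -1/3.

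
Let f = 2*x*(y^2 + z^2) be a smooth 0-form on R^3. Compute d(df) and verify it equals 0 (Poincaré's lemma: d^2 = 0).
d(df) = 0

Step 1: df = sum_i (∂f/∂x_i) dx_i = (2*y^2 + 2*z^2) dx + (4*x*y) dy + (4*x*z) dz.
Step 2: Apply d again. Using the 1-form formula, the coefficient of dx ∧ dy in d(df) is ∂^2 f/∂x ∂y - ∂^2 f/∂y ∂x = (4*y) - (4*y) = 0 (equality of mixed partials for smooth f).
Similarly for dx ∧ dz and dy ∧ dz — all coefficients vanish. So d(df) = 0.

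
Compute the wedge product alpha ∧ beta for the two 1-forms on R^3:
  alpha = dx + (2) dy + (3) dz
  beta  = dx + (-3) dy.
alpha ∧ beta = (-5) dx ∧ dy + (-3) dx ∧ dz + (9) dy ∧ dz

Distribute the wedge, using dx_i ∧ dx_j = -dx_j ∧ dx_i and dx_i ∧ dx_i = 0. For each pair (i, j) with i < j, the coefficient of dx_i ∧ dx_j in alpha ∧ beta is (alpha_i * beta_j - alpha_j * beta_i). Collecting: alpha ∧ beta = (-5) dx ∧ dy + (-3) dx ∧ dz + (9) dy ∧ dz.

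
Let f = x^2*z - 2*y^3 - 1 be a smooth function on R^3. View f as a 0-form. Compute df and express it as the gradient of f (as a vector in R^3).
df = (2*x*z) dx + (-6*y^2) dy + (x^2) dz; grad f = (2*x*z, -6*y^2, x^2)

For a 0-form f, d f = (∂f/∂x) dx + (∂f/∂y) dy + (∂f/∂z) dz. The components of the vector representation are exactly the entries of grad f in Cartesian coordinates:
  ∂f/∂x = 2*x*z
  ∂f/∂y = -6*y^2
  ∂f/∂z = x^2.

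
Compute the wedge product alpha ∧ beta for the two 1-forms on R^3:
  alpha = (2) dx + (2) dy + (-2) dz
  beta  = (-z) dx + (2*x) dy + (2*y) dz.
alpha ∧ beta = (4*x + 2*z) dx ∧ dy + (4*y - 2*z) dx ∧ dz + (4*x + 4*y) dy ∧ dz

Distribute the wedge, using dx_i ∧ dx_j = -dx_j ∧ dx_i and dx_i ∧ dx_i = 0. For each pair (i, j) with i < j, the coefficient of dx_i ∧ dx_j in alpha ∧ beta is (alpha_i * beta_j - alpha_j * beta_i). Collecting: alpha ∧ beta = (4*x + 2*z) dx ∧ dy + (4*y - 2*z) dx ∧ dz + (4*x + 4*y) dy ∧ dz.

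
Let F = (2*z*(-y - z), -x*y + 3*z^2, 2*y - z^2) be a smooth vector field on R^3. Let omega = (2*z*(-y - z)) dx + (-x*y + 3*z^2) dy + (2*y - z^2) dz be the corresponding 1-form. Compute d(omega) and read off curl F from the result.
d(omega) = (2 - 6*z) dy ∧ dz + (-2*y - 4*z) dz ∧ dx + (-y + 2*z) dx ∧ dy; curl F = (2 - 6*z, -2*y - 4*z, -y + 2*z)

d omega = sum_{i<j} (∂f_j/∂x_i - ∂f_i/∂x_j) dx_i ∧ dx_j. Under the identification (dy ∧ dz, dz ∧ dx, dx ∧ dy) ↔ (e_x, e_y, e_z), the coefficients are exactly the components of curl F. Compute:
  ∂R/∂y - ∂Q/∂z = (2) - (6*z) = 2 - 6*z
  ∂P/∂z - ∂R/∂x = (-2*y - 4*z) - (0) = -2*y - 4*z
  ∂Q/∂x - ∂P/∂y = (-y) - (-2*z) = -y + 2*z.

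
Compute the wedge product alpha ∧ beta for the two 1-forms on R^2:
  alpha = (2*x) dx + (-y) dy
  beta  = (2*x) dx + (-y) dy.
alpha ∧ beta = 0

Distribute the wedge, using dx_i ∧ dx_j = -dx_j ∧ dx_i and dx_i ∧ dx_i = 0. For each pair (i, j) with i < j, the coefficient of dx_i ∧ dx_j in alpha ∧ beta is (alpha_i * beta_j - alpha_j * beta_i). Collecting: alpha ∧ beta = 0.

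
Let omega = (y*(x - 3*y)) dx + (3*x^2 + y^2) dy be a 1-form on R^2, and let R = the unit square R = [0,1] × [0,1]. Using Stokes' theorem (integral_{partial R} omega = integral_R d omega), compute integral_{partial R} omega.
integral_(partial R) omega = 11/2

Stokes: integral_partial_R omega = integral_R d omega with d omega = (∂Q/∂x - ∂P/∂y) dx ∧ dy.
  ∂Q/∂x = 6*x
  ∂P/∂y = x - 6*y
  integrand = ∂Q/∂x - ∂P/∂y = 5*x + 6*y.
Integrating over R: integral_0^1 integral_0^1 (5*x + 6*y) dx dy = 11/2.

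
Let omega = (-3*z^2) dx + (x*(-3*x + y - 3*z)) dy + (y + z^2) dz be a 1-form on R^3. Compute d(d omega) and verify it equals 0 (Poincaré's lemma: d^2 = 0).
d(d omega) = 0

Step 1: d omega = sum_{i<j} (∂f_j/∂x_i - ∂f_i/∂x_j) dx_i ∧ dx_j:
  coeff of dx ∧ dy: -6*x + y - 3*z
  coeff of dx ∧ dz: 6*z
  coeff of dy ∧ dz: 3*x + 1
Step 2: Apply d again to each 2-form coefficient. The only possible 3-form in R^3 is dx ∧ dy ∧ dz, with coefficient
  ∂(coeff of dy∧dz)/∂x - ∂(coeff of dx∧dz)/∂y + ∂(coeff of dx∧dy)/∂z
  = ∂/∂x (3*x + 1) - ∂/∂y (6*z) + ∂/∂z (-6*x + y - 3*z).
Each of these terms simplifies to sums of mixed partials that cancel in pairs. The result is 0 (by equality of mixed partials for smooth functions — Schwarz / Clairaut).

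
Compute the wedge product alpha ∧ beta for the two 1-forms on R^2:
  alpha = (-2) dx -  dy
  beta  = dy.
alpha ∧ beta = (-2) dx ∧ dy

Distribute the wedge, using dx_i ∧ dx_j = -dx_j ∧ dx_i and dx_i ∧ dx_i = 0. For each pair (i, j) with i < j, the coefficient of dx_i ∧ dx_j in alpha ∧ beta is (alpha_i * beta_j - alpha_j * beta_i). Collecting: alpha ∧ beta = (-2) dx ∧ dy.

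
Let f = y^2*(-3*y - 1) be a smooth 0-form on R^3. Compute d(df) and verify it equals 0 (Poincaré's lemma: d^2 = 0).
d(df) = 0

Step 1: df = sum_i (∂f/∂x_i) dx_i = (0) dx + (y*(-9*y - 2)) dy + (0) dz.
Step 2: Apply d again. Using the 1-form formula, the coefficient of dx ∧ dy in d(df) is ∂^2 f/∂x ∂y - ∂^2 f/∂y ∂x = (0) - (0) = 0 (equality of mixed partials for smooth f).
Similarly for dx ∧ dz and dy ∧ dz — all coefficients vanish. So d(df) = 0.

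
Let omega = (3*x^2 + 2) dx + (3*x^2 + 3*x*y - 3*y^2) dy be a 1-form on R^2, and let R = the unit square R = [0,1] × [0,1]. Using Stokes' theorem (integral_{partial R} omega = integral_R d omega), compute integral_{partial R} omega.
integral_(partial R) omega = 9/2

Stokes: integral_partial_R omega = integral_R d omega with d omega = (∂Q/∂x - ∂P/∂y) dx ∧ dy.
  ∂Q/∂x = 6*x + 3*y
  ∂P/∂y = 0
  integrand = ∂Q/∂x - ∂P/∂y = 6*x + 3*y.
Integrating over R: integral_0^1 integral_0^1 (6*x + 3*y) dx dy = 9/2.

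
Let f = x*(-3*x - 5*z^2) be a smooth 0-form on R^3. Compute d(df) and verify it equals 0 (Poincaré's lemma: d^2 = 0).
d(df) = 0

Step 1: df = sum_i (∂f/∂x_i) dx_i = (-6*x - 5*z^2) dx + (0) dy + (-10*x*z) dz.
Step 2: Apply d again. Using the 1-form formula, the coefficient of dx ∧ dy in d(df) is ∂^2 f/∂x ∂y - ∂^2 f/∂y ∂x = (0) - (0) = 0 (equality of mixed partials for smooth f).
Similarly for dx ∧ dz and dy ∧ dz — all coefficients vanish. So d(df) = 0.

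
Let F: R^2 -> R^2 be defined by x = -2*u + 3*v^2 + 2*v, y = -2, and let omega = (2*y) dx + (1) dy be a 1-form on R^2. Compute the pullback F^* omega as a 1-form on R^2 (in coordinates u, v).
F^* omega = (8) du + (-24*v - 8) dv

Using F^*(f dg) = (f ∘ F) d(g ∘ F), substitute each coordinate x_i by F_i(u, v) in f_i, and replace dx_i by d F_i = (∂F_i/∂u) du + (∂F_i/∂v) dv.
  For the x component: f_1(F) = -4; d F_1 = (-2) du + (6*v + 2) dv
  For the y component: f_2(F) = 1; d F_2 = (0) du + (0) dv
Combining and collecting du, dv coefficients:
  coeff of du: 8
  coeff of dv: -24*v - 8
F^* omega = (8) du + (-24*v - 8) dv.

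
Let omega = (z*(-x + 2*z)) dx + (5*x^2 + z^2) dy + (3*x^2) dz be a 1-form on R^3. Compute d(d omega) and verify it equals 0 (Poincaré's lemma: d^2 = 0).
d(d omega) = 0

Step 1: d omega = sum_{i<j} (∂f_j/∂x_i - ∂f_i/∂x_j) dx_i ∧ dx_j:
  coeff of dx ∧ dy: 10*x
  coeff of dx ∧ dz: 7*x - 4*z
  coeff of dy ∧ dz: -2*z
Step 2: Apply d again to each 2-form coefficient. The only possible 3-form in R^3 is dx ∧ dy ∧ dz, with coefficient
  ∂(coeff of dy∧dz)/∂x - ∂(coeff of dx∧dz)/∂y + ∂(coeff of dx∧dy)/∂z
  = ∂/∂x (-2*z) - ∂/∂y (7*x - 4*z) + ∂/∂z (10*x).
Each of these terms simplifies to sums of mixed partials that cancel in pairs. The result is 0 (by equality of mixed partials for smooth functions — Schwarz / Clairaut).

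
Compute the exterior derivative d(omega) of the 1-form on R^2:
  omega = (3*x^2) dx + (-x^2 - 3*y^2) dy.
d(omega) = (-2*x) dx ∧ dy

For a 1-form omega = sum_i f_i dx_i, the exterior derivative is
  d(omega) = sum_{i < j} (∂f_j/∂x_i - ∂f_i/∂x_j) dx_i ∧ dx_j.
  coefficient of dx ∧ dy: ∂f_2/∂x - ∂f_1/∂y = ∂(-x^2 - 3*y^2)/∂x - ∂(3*x^2)/∂y = -2*x
Assembling: d(omega) = (-2*x) dx ∧ dy.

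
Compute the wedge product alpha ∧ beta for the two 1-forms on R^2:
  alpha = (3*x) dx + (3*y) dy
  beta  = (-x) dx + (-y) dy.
alpha ∧ beta = 0

Distribute the wedge, using dx_i ∧ dx_j = -dx_j ∧ dx_i and dx_i ∧ dx_i = 0. For each pair (i, j) with i < j, the coefficient of dx_i ∧ dx_j in alpha ∧ beta is (alpha_i * beta_j - alpha_j * beta_i). Collecting: alpha ∧ beta = 0.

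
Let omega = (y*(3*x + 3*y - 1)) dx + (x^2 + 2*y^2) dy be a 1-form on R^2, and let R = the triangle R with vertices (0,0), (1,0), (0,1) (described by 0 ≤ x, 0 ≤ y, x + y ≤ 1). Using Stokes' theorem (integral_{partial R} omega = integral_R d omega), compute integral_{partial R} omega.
integral_(partial R) omega = -2/3

Stokes: integral_partial_R omega = integral_R d omega with d omega = (∂Q/∂x - ∂P/∂y) dx ∧ dy.
  ∂Q/∂x = 2*x
  ∂P/∂y = 3*x + 6*y - 1
  integrand = ∂Q/∂x - ∂P/∂y = -x - 6*y + 1.
Integrating over R: integral_0^1 integral_0^{1-x} (-x - 6*y + 1) dy dx = -2/3.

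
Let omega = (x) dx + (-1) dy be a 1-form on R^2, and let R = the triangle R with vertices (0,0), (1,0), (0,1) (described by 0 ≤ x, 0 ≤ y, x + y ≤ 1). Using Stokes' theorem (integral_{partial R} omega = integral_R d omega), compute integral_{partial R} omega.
integral_(partial R) omega = 0

Stokes: integral_partial_R omega = integral_R d omega with d omega = (∂Q/∂x - ∂P/∂y) dx ∧ dy.
  ∂Q/∂x = 0
  ∂P/∂y = 0
  integrand = ∂Q/∂x - ∂P/∂y = 0.
Integrating over R: integral_0^1 integral_0^{1-x} (0) dy dx = 0.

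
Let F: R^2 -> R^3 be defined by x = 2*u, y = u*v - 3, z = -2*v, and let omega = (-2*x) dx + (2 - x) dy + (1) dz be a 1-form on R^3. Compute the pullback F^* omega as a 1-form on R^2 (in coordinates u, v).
F^* omega = (-2*u*v - 8*u + 2*v) du + (-2*u^2 + 2*u - 2) dv

Using F^*(f dg) = (f ∘ F) d(g ∘ F), substitute each coordinate x_i by F_i(u, v) in f_i, and replace dx_i by d F_i = (∂F_i/∂u) du + (∂F_i/∂v) dv.
  For the x component: f_1(F) = -4*u; d F_1 = (2) du + (0) dv
  For the y component: f_2(F) = 2 - 2*u; d F_2 = (v) du + (u) dv
  For the z component: f_3(F) = 1; d F_3 = (0) du + (-2) dv
Combining and collecting du, dv coefficients:
  coeff of du: -2*u*v - 8*u + 2*v
  coeff of dv: -2*u^2 + 2*u - 2
F^* omega = (-2*u*v - 8*u + 2*v) du + (-2*u^2 + 2*u - 2) dv.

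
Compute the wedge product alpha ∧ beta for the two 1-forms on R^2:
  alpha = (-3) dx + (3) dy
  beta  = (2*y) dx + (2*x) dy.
alpha ∧ beta = (-6*x - 6*y) dx ∧ dy

Distribute the wedge, using dx_i ∧ dx_j = -dx_j ∧ dx_i and dx_i ∧ dx_i = 0. For each pair (i, j) with i < j, the coefficient of dx_i ∧ dx_j in alpha ∧ beta is (alpha_i * beta_j - alpha_j * beta_i). Collecting: alpha ∧ beta = (-6*x - 6*y) dx ∧ dy.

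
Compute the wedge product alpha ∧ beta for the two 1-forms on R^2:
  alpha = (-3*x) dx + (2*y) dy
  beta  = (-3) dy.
alpha ∧ beta = (9*x) dx ∧ dy

Distribute the wedge, using dx_i ∧ dx_j = -dx_j ∧ dx_i and dx_i ∧ dx_i = 0. For each pair (i, j) with i < j, the coefficient of dx_i ∧ dx_j in alpha ∧ beta is (alpha_i * beta_j - alpha_j * beta_i). Collecting: alpha ∧ beta = (9*x) dx ∧ dy.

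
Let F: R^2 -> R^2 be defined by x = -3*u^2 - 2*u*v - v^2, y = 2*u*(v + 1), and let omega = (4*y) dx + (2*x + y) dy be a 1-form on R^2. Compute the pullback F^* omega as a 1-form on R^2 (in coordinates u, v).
F^* omega = (-60*u^2*v - 60*u^2 - 20*u*v^2 - 16*u*v + 4*u - 4*v^3 - 4*v^2) du + (4*u*(-3*u^2 - 5*u*v - 3*u - 5*v^2 - 4*v)) dv

Using F^*(f dg) = (f ∘ F) d(g ∘ F), substitute each coordinate x_i by F_i(u, v) in f_i, and replace dx_i by d F_i = (∂F_i/∂u) du + (∂F_i/∂v) dv.
  For the x component: f_1(F) = 8*u*(v + 1); d F_1 = (-6*u - 2*v) du + (-2*u - 2*v) dv
  For the y component: f_2(F) = -6*u^2 - 2*u*v + 2*u - 2*v^2; d F_2 = (2*v + 2) du + (2*u) dv
Combining and collecting du, dv coefficients:
  coeff of du: -60*u^2*v - 60*u^2 - 20*u*v^2 - 16*u*v + 4*u - 4*v^3 - 4*v^2
  coeff of dv: 4*u*(-3*u^2 - 5*u*v - 3*u - 5*v^2 - 4*v)
F^* omega = (-60*u^2*v - 60*u^2 - 20*u*v^2 - 16*u*v + 4*u - 4*v^3 - 4*v^2) du + (4*u*(-3*u^2 - 5*u*v - 3*u - 5*v^2 - 4*v)) dv.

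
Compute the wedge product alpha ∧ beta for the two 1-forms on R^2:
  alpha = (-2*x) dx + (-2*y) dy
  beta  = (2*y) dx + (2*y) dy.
alpha ∧ beta = (4*y*(-x + y)) dx ∧ dy

Distribute the wedge, using dx_i ∧ dx_j = -dx_j ∧ dx_i and dx_i ∧ dx_i = 0. For each pair (i, j) with i < j, the coefficient of dx_i ∧ dx_j in alpha ∧ beta is (alpha_i * beta_j - alpha_j * beta_i). Collecting: alpha ∧ beta = (4*y*(-x + y)) dx ∧ dy.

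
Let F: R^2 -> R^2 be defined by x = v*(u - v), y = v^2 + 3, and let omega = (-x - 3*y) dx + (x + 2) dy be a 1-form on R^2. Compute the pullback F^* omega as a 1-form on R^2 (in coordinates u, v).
F^* omega = (v*(-u*v - 2*v^2 - 9)) du + (-u^2*v + 2*u*v^2 - 9*u + 2*v^3 + 22*v) dv

Using F^*(f dg) = (f ∘ F) d(g ∘ F), substitute each coordinate x_i by F_i(u, v) in f_i, and replace dx_i by d F_i = (∂F_i/∂u) du + (∂F_i/∂v) dv.
  For the x component: f_1(F) = -u*v - 2*v^2 - 9; d F_1 = (v) du + (u - 2*v) dv
  For the y component: f_2(F) = u*v - v^2 + 2; d F_2 = (0) du + (2*v) dv
Combining and collecting du, dv coefficients:
  coeff of du: v*(-u*v - 2*v^2 - 9)
  coeff of dv: -u^2*v + 2*u*v^2 - 9*u + 2*v^3 + 22*v
F^* omega = (v*(-u*v - 2*v^2 - 9)) du + (-u^2*v + 2*u*v^2 - 9*u + 2*v^3 + 22*v) dv.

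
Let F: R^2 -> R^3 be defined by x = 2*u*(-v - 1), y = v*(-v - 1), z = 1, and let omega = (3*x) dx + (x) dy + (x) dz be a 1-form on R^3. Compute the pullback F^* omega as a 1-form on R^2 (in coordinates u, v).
F^* omega = (12*u*(v^2 + 2*v + 1)) du + (2*u*(6*u*v + 6*u + 2*v^2 + 3*v + 1)) dv

Using F^*(f dg) = (f ∘ F) d(g ∘ F), substitute each coordinate x_i by F_i(u, v) in f_i, and replace dx_i by d F_i = (∂F_i/∂u) du + (∂F_i/∂v) dv.
  For the x component: f_1(F) = 6*u*(-v - 1); d F_1 = (-2*v - 2) du + (-2*u) dv
  For the y component: f_2(F) = 2*u*(-v - 1); d F_2 = (0) du + (-2*v - 1) dv
  For the z component: f_3(F) = 2*u*(-v - 1); d F_3 = (0) du + (0) dv
Combining and collecting du, dv coefficients:
  coeff of du: 12*u*(v^2 + 2*v + 1)
  coeff of dv: 2*u*(6*u*v + 6*u + 2*v^2 + 3*v + 1)
F^* omega = (12*u*(v^2 + 2*v + 1)) du + (2*u*(6*u*v + 6*u + 2*v^2 + 3*v + 1)) dv.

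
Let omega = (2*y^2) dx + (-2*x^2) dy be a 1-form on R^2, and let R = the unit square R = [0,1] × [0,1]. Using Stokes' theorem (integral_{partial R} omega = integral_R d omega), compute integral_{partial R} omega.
integral_(partial R) omega = -4

Stokes: integral_partial_R omega = integral_R d omega with d omega = (∂Q/∂x - ∂P/∂y) dx ∧ dy.
  ∂Q/∂x = -4*x
  ∂P/∂y = 4*y
  integrand = ∂Q/∂x - ∂P/∂y = -4*x - 4*y.
Integrating over R: integral_0^1 integral_0^1 (-4*x - 4*y) dx dy = -4.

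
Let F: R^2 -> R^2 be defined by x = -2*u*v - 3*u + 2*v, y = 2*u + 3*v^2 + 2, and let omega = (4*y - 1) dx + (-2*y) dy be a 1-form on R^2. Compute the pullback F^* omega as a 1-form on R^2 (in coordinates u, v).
F^* omega = (-16*u*v - 32*u - 24*v^3 - 48*v^2 - 14*v - 29) du + (-16*u^2 - 24*u*v^2 - 24*u*v + 2*u - 36*v^3 + 24*v^2 - 24*v + 14) dv

Using F^*(f dg) = (f ∘ F) d(g ∘ F), substitute each coordinate x_i by F_i(u, v) in f_i, and replace dx_i by d F_i = (∂F_i/∂u) du + (∂F_i/∂v) dv.
  For the x component: f_1(F) = 8*u + 12*v^2 + 7; d F_1 = (-2*v - 3) du + (2 - 2*u) dv
  For the y component: f_2(F) = -4*u - 6*v^2 - 4; d F_2 = (2) du + (6*v) dv
Combining and collecting du, dv coefficients:
  coeff of du: -16*u*v - 32*u - 24*v^3 - 48*v^2 - 14*v - 29
  coeff of dv: -16*u^2 - 24*u*v^2 - 24*u*v + 2*u - 36*v^3 + 24*v^2 - 24*v + 14
F^* omega = (-16*u*v - 32*u - 24*v^3 - 48*v^2 - 14*v - 29) du + (-16*u^2 - 24*u*v^2 - 24*u*v + 2*u - 36*v^3 + 24*v^2 - 24*v + 14) dv.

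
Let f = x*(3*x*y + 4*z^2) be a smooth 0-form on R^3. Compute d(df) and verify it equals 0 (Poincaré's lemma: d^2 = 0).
d(df) = 0

Step 1: df = sum_i (∂f/∂x_i) dx_i = (6*x*y + 4*z^2) dx + (3*x^2) dy + (8*x*z) dz.
Step 2: Apply d again. Using the 1-form formula, the coefficient of dx ∧ dy in d(df) is ∂^2 f/∂x ∂y - ∂^2 f/∂y ∂x = (6*x) - (6*x) = 0 (equality of mixed partials for smooth f).
Similarly for dx ∧ dz and dy ∧ dz — all coefficients vanish. So d(df) = 0.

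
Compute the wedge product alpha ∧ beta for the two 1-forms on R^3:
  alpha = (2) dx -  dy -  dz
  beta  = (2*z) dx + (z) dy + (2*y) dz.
alpha ∧ beta = (4*z) dx ∧ dy + (4*y + 2*z) dx ∧ dz + (-2*y + z) dy ∧ dz

Distribute the wedge, using dx_i ∧ dx_j = -dx_j ∧ dx_i and dx_i ∧ dx_i = 0. For each pair (i, j) with i < j, the coefficient of dx_i ∧ dx_j in alpha ∧ beta is (alpha_i * beta_j - alpha_j * beta_i). Collecting: alpha ∧ beta = (4*z) dx ∧ dy + (4*y + 2*z) dx ∧ dz + (-2*y + z) dy ∧ dz.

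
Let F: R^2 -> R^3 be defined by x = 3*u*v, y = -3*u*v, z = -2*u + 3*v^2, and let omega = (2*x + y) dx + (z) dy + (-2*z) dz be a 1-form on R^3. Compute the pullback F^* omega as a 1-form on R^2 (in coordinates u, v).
F^* omega = (9*u*v^2 + 6*u*v - 8*u - 9*v^3 + 12*v^2) du + (9*u^2*v + 6*u^2 - 9*u*v^2 + 24*u*v - 36*v^3) dv

Using F^*(f dg) = (f ∘ F) d(g ∘ F), substitute each coordinate x_i by F_i(u, v) in f_i, and replace dx_i by d F_i = (∂F_i/∂u) du + (∂F_i/∂v) dv.
  For the x component: f_1(F) = 3*u*v; d F_1 = (3*v) du + (3*u) dv
  For the y component: f_2(F) = -2*u + 3*v^2; d F_2 = (-3*v) du + (-3*u) dv
  For the z component: f_3(F) = 4*u - 6*v^2; d F_3 = (-2) du + (6*v) dv
Combining and collecting du, dv coefficients:
  coeff of du: 9*u*v^2 + 6*u*v - 8*u - 9*v^3 + 12*v^2
  coeff of dv: 9*u^2*v + 6*u^2 - 9*u*v^2 + 24*u*v - 36*v^3
F^* omega = (9*u*v^2 + 6*u*v - 8*u - 9*v^3 + 12*v^2) du + (9*u^2*v + 6*u^2 - 9*u*v^2 + 24*u*v - 36*v^3) dv.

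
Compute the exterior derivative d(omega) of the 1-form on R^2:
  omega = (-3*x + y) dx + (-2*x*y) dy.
d(omega) = (-2*y - 1) dx ∧ dy

For a 1-form omega = sum_i f_i dx_i, the exterior derivative is
  d(omega) = sum_{i < j} (∂f_j/∂x_i - ∂f_i/∂x_j) dx_i ∧ dx_j.
  coefficient of dx ∧ dy: ∂f_2/∂x - ∂f_1/∂y = ∂(-2*x*y)/∂x - ∂(-3*x + y)/∂y = -2*y - 1
Assembling: d(omega) = (-2*y - 1) dx ∧ dy.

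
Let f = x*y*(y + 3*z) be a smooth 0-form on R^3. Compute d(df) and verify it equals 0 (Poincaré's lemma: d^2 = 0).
d(df) = 0

Step 1: df = sum_i (∂f/∂x_i) dx_i = (y*(y + 3*z)) dx + (x*(2*y + 3*z)) dy + (3*x*y) dz.
Step 2: Apply d again. Using the 1-form formula, the coefficient of dx ∧ dy in d(df) is ∂^2 f/∂x ∂y - ∂^2 f/∂y ∂x = (2*y + 3*z) - (2*y + 3*z) = 0 (equality of mixed partials for smooth f).
Similarly for dx ∧ dz and dy ∧ dz — all coefficients vanish. So d(df) = 0.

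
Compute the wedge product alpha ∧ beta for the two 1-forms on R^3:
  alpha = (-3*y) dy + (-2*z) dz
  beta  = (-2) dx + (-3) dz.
alpha ∧ beta = (-6*y) dx ∧ dy + (9*y) dy ∧ dz + (-4*z) dx ∧ dz

Distribute the wedge, using dx_i ∧ dx_j = -dx_j ∧ dx_i and dx_i ∧ dx_i = 0. For each pair (i, j) with i < j, the coefficient of dx_i ∧ dx_j in alpha ∧ beta is (alpha_i * beta_j - alpha_j * beta_i). Collecting: alpha ∧ beta = (-6*y) dx ∧ dy + (9*y) dy ∧ dz + (-4*z) dx ∧ dz.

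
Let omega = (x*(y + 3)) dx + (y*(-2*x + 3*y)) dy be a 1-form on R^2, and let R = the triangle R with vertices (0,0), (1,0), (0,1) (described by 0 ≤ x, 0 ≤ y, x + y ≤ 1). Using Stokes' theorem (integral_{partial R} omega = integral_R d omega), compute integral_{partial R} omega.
integral_(partial R) omega = -1/2

Stokes: integral_partial_R omega = integral_R d omega with d omega = (∂Q/∂x - ∂P/∂y) dx ∧ dy.
  ∂Q/∂x = -2*y
  ∂P/∂y = x
  integrand = ∂Q/∂x - ∂P/∂y = -x - 2*y.
Integrating over R: integral_0^1 integral_0^{1-x} (-x - 2*y) dy dx = -1/2.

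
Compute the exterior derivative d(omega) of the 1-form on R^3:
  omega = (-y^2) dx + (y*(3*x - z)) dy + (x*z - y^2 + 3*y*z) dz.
d(omega) = (5*y) dx ∧ dy + (z) dx ∧ dz + (-y + 3*z) dy ∧ dz

For a 1-form omega = sum_i f_i dx_i, the exterior derivative is
  d(omega) = sum_{i < j} (∂f_j/∂x_i - ∂f_i/∂x_j) dx_i ∧ dx_j.
  coefficient of dx ∧ dy: ∂f_2/∂x - ∂f_1/∂y = ∂(y*(3*x - z))/∂x - ∂(-y^2)/∂y = 5*y
  coefficient of dx ∧ dz: ∂f_3/∂x - ∂f_1/∂z = ∂(x*z - y^2 + 3*y*z)/∂x - ∂(-y^2)/∂z = z
  coefficient of dy ∧ dz: ∂f_3/∂y - ∂f_2/∂z = ∂(x*z - y^2 + 3*y*z)/∂y - ∂(y*(3*x - z))/∂z = -y + 3*z
Assembling: d(omega) = (5*y) dx ∧ dy + (z) dx ∧ dz + (-y + 3*z) dy ∧ dz.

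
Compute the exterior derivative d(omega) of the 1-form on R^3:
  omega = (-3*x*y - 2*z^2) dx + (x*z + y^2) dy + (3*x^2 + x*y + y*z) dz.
d(omega) = (3*x + z) dx ∧ dy + (6*x + y + 4*z) dx ∧ dz + (z) dy ∧ dz

For a 1-form omega = sum_i f_i dx_i, the exterior derivative is
  d(omega) = sum_{i < j} (∂f_j/∂x_i - ∂f_i/∂x_j) dx_i ∧ dx_j.
  coefficient of dx ∧ dy: ∂f_2/∂x - ∂f_1/∂y = ∂(x*z + y^2)/∂x - ∂(-3*x*y - 2*z^2)/∂y = 3*x + z
  coefficient of dx ∧ dz: ∂f_3/∂x - ∂f_1/∂z = ∂(3*x^2 + x*y + y*z)/∂x - ∂(-3*x*y - 2*z^2)/∂z = 6*x + y + 4*z
  coefficient of dy ∧ dz: ∂f_3/∂y - ∂f_2/∂z = ∂(3*x^2 + x*y + y*z)/∂y - ∂(x*z + y^2)/∂z = z
Assembling: d(omega) = (3*x + z) dx ∧ dy + (6*x + y + 4*z) dx ∧ dz + (z) dy ∧ dz.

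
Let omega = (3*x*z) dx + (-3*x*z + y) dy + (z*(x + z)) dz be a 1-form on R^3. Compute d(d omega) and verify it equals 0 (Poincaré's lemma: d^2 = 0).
d(d omega) = 0

Step 1: d omega = sum_{i<j} (∂f_j/∂x_i - ∂f_i/∂x_j) dx_i ∧ dx_j:
  coeff of dx ∧ dy: -3*z
  coeff of dx ∧ dz: -3*x + z
  coeff of dy ∧ dz: 3*x
Step 2: Apply d again to each 2-form coefficient. The only possible 3-form in R^3 is dx ∧ dy ∧ dz, with coefficient
  ∂(coeff of dy∧dz)/∂x - ∂(coeff of dx∧dz)/∂y + ∂(coeff of dx∧dy)/∂z
  = ∂/∂x (3*x) - ∂/∂y (-3*x + z) + ∂/∂z (-3*z).
Each of these terms simplifies to sums of mixed partials that cancel in pairs. The result is 0 (by equality of mixed partials for smooth functions — Schwarz / Clairaut).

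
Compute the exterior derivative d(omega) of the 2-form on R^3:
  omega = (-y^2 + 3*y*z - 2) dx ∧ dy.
d(omega) = (3*y) dx ∧ dy ∧ dz

For a 2-form omega = sum_{i<j} g_{ij} dx_i ∧ dx_j, the exterior derivative is
  d(omega) = sum_{i<j} d(g_{ij}) ∧ dx_i ∧ dx_j = sum_{i<j, k} (∂g_{ij}/∂x_k) dx_k ∧ dx_i ∧ dx_j.
Expand each term, using dx_k ∧ dx_i ∧ dx_j = sgn(permutation) dx_{(a)} ∧ dx_{(b)} ∧ dx_{(c)} with (a < b < c) sorted:
  d(-y^2 + 3*y*z - 2) includes (∂/∂z)(-y^2 + 3*y*z - 2) dz = (3*y) dz, which multiplied by dx ∧ dy gives (3*y) dx ∧ dy ∧ dz
Collecting like 3-forms: d(omega) = (3*y) dx ∧ dy ∧ dz.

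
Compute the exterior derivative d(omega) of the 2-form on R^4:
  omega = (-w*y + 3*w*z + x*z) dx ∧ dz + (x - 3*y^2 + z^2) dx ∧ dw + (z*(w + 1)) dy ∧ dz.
d(omega) = (w) dx ∧ dy ∧ dz + (-y + z) dx ∧ dz ∧ dw + (6*y) dx ∧ dy ∧ dw + (z) dy ∧ dz ∧ dw

For a 2-form omega = sum_{i<j} g_{ij} dx_i ∧ dx_j, the exterior derivative is
  d(omega) = sum_{i<j} d(g_{ij}) ∧ dx_i ∧ dx_j = sum_{i<j, k} (∂g_{ij}/∂x_k) dx_k ∧ dx_i ∧ dx_j.
Expand each term, using dx_k ∧ dx_i ∧ dx_j = sgn(permutation) dx_{(a)} ∧ dx_{(b)} ∧ dx_{(c)} with (a < b < c) sorted:
  d(-w*y + 3*w*z + x*z) includes (∂/∂y)(-w*y + 3*w*z + x*z) dy = (-w) dy, which multiplied by dx ∧ dz gives (w) dx ∧ dy ∧ dz
  d(-w*y + 3*w*z + x*z) includes (∂/∂w)(-w*y + 3*w*z + x*z) dw = (-y + 3*z) dw, which multiplied by dx ∧ dz gives (-y + 3*z) dx ∧ dz ∧ dw
  d(x - 3*y^2 + z^2) includes (∂/∂y)(x - 3*y^2 + z^2) dy = (-6*y) dy, which multiplied by dx ∧ dw gives (6*y) dx ∧ dy ∧ dw
  d(x - 3*y^2 + z^2) includes (∂/∂z)(x - 3*y^2 + z^2) dz = (2*z) dz, which multiplied by dx ∧ dw gives (-2*z) dx ∧ dz ∧ dw
  d(z*(w + 1)) includes (∂/∂w)(z*(w + 1)) dw = (z) dw, which multiplied by dy ∧ dz gives (z) dy ∧ dz ∧ dw
Collecting like 3-forms: d(omega) = (w) dx ∧ dy ∧ dz + (-y + z) dx ∧ dz ∧ dw + (6*y) dx ∧ dy ∧ dw + (z) dy ∧ dz ∧ dw.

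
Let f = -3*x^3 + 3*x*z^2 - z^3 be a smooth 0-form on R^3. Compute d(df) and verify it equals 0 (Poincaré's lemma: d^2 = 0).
d(df) = 0

Step 1: df = sum_i (∂f/∂x_i) dx_i = (-9*x^2 + 3*z^2) dx + (0) dy + (3*z*(2*x - z)) dz.
Step 2: Apply d again. Using the 1-form formula, the coefficient of dx ∧ dy in d(df) is ∂^2 f/∂x ∂y - ∂^2 f/∂y ∂x = (0) - (0) = 0 (equality of mixed partials for smooth f).
Similarly for dx ∧ dz and dy ∧ dz — all coefficients vanish. So d(df) = 0.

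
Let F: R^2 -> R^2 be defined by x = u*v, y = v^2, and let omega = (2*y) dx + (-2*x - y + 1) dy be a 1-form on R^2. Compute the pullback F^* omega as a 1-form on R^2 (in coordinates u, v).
F^* omega = (2*v^3) du + (2*v*(-u*v - v^2 + 1)) dv

Using F^*(f dg) = (f ∘ F) d(g ∘ F), substitute each coordinate x_i by F_i(u, v) in f_i, and replace dx_i by d F_i = (∂F_i/∂u) du + (∂F_i/∂v) dv.
  For the x component: f_1(F) = 2*v^2; d F_1 = (v) du + (u) dv
  For the y component: f_2(F) = -2*u*v - v^2 + 1; d F_2 = (0) du + (2*v) dv
Combining and collecting du, dv coefficients:
  coeff of du: 2*v^3
  coeff of dv: 2*v*(-u*v - v^2 + 1)
F^* omega = (2*v^3) du + (2*v*(-u*v - v^2 + 1)) dv.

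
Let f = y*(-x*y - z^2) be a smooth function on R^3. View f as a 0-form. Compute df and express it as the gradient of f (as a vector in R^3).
df = (-y^2) dx + (-2*x*y - z^2) dy + (-2*y*z) dz; grad f = (-y^2, -2*x*y - z^2, -2*y*z)

For a 0-form f, d f = (∂f/∂x) dx + (∂f/∂y) dy + (∂f/∂z) dz. The components of the vector representation are exactly the entries of grad f in Cartesian coordinates:
  ∂f/∂x = -y^2
  ∂f/∂y = -2*x*y - z^2
  ∂f/∂z = -2*y*z.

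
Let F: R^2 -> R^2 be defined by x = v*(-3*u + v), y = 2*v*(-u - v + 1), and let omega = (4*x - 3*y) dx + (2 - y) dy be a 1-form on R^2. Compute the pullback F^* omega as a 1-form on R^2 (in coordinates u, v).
F^* omega = (2*v*(7*u*v - 17*v^2 + 11*v - 2)) du + (14*u^2*v - 54*u*v^2 + 26*u*v - 4*u + 12*v^3 - 12*v + 4) dv

Using F^*(f dg) = (f ∘ F) d(g ∘ F), substitute each coordinate x_i by F_i(u, v) in f_i, and replace dx_i by d F_i = (∂F_i/∂u) du + (∂F_i/∂v) dv.
  For the x component: f_1(F) = 2*v*(-3*u + 5*v - 3); d F_1 = (-3*v) du + (-3*u + 2*v) dv
  For the y component: f_2(F) = 2*u*v + 2*v^2 - 2*v + 2; d F_2 = (-2*v) du + (-2*u - 4*v + 2) dv
Combining and collecting du, dv coefficients:
  coeff of du: 2*v*(7*u*v - 17*v^2 + 11*v - 2)
  coeff of dv: 14*u^2*v - 54*u*v^2 + 26*u*v - 4*u + 12*v^3 - 12*v + 4
F^* omega = (2*v*(7*u*v - 17*v^2 + 11*v - 2)) du + (14*u^2*v - 54*u*v^2 + 26*u*v - 4*u + 12*v^3 - 12*v + 4) dv.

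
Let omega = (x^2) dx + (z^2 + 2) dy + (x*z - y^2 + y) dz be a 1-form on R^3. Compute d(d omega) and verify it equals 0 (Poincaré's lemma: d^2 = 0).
d(d omega) = 0

Step 1: d omega = sum_{i<j} (∂f_j/∂x_i - ∂f_i/∂x_j) dx_i ∧ dx_j:
  coeff of dx ∧ dy: 0
  coeff of dx ∧ dz: z
  coeff of dy ∧ dz: -2*y - 2*z + 1
Step 2: Apply d again to each 2-form coefficient. The only possible 3-form in R^3 is dx ∧ dy ∧ dz, with coefficient
  ∂(coeff of dy∧dz)/∂x - ∂(coeff of dx∧dz)/∂y + ∂(coeff of dx∧dy)/∂z
  = ∂/∂x (-2*y - 2*z + 1) - ∂/∂y (z) + ∂/∂z (0).
Each of these terms simplifies to sums of mixed partials that cancel in pairs. The result is 0 (by equality of mixed partials for smooth functions — Schwarz / Clairaut).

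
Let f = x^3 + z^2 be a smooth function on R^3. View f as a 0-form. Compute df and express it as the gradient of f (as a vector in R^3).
df = (3*x^2) dx + (0) dy + (2*z) dz; grad f = (3*x^2, 0, 2*z)

For a 0-form f, d f = (∂f/∂x) dx + (∂f/∂y) dy + (∂f/∂z) dz. The components of the vector representation are exactly the entries of grad f in Cartesian coordinates:
  ∂f/∂x = 3*x^2
  ∂f/∂y = 0
  ∂f/∂z = 2*z.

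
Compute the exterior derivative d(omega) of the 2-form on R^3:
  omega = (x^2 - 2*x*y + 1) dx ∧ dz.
d(omega) = (2*x) dx ∧ dy ∧ dz

For a 2-form omega = sum_{i<j} g_{ij} dx_i ∧ dx_j, the exterior derivative is
  d(omega) = sum_{i<j} d(g_{ij}) ∧ dx_i ∧ dx_j = sum_{i<j, k} (∂g_{ij}/∂x_k) dx_k ∧ dx_i ∧ dx_j.
Expand each term, using dx_k ∧ dx_i ∧ dx_j = sgn(permutation) dx_{(a)} ∧ dx_{(b)} ∧ dx_{(c)} with (a < b < c) sorted:
  d(x^2 - 2*x*y + 1) includes (∂/∂y)(x^2 - 2*x*y + 1) dy = (-2*x) dy, which multiplied by dx ∧ dz gives (2*x) dx ∧ dy ∧ dz
Collecting like 3-forms: d(omega) = (2*x) dx ∧ dy ∧ dz.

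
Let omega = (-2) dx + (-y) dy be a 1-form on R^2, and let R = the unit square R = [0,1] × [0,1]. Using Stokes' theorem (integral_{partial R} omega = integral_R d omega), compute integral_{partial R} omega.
integral_(partial R) omega = 0

Stokes: integral_partial_R omega = integral_R d omega with d omega = (∂Q/∂x - ∂P/∂y) dx ∧ dy.
  ∂Q/∂x = 0
  ∂P/∂y = 0
  integrand = ∂Q/∂x - ∂P/∂y = 0.
Integrating over R: integral_0^1 integral_0^1 (0) dx dy = 0.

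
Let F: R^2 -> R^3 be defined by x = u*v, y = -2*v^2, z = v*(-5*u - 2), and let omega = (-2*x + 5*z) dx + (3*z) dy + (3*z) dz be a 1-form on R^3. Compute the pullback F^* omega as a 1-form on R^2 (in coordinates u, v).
F^* omega = (v^2*(48*u + 20)) du + (2*v*(24*u^2 + 30*u*v + 25*u + 12*v + 6)) dv

Using F^*(f dg) = (f ∘ F) d(g ∘ F), substitute each coordinate x_i by F_i(u, v) in f_i, and replace dx_i by d F_i = (∂F_i/∂u) du + (∂F_i/∂v) dv.
  For the x component: f_1(F) = v*(-27*u - 10); d F_1 = (v) du + (u) dv
  For the y component: f_2(F) = 3*v*(-5*u - 2); d F_2 = (0) du + (-4*v) dv
  For the z component: f_3(F) = 3*v*(-5*u - 2); d F_3 = (-5*v) du + (-5*u - 2) dv
Combining and collecting du, dv coefficients:
  coeff of du: v^2*(48*u + 20)
  coeff of dv: 2*v*(24*u^2 + 30*u*v + 25*u + 12*v + 6)
F^* omega = (v^2*(48*u + 20)) du + (2*v*(24*u^2 + 30*u*v + 25*u + 12*v + 6)) dv.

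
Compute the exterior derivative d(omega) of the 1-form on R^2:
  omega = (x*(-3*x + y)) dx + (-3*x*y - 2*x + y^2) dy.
d(omega) = (-x - 3*y - 2) dx ∧ dy

For a 1-form omega = sum_i f_i dx_i, the exterior derivative is
  d(omega) = sum_{i < j} (∂f_j/∂x_i - ∂f_i/∂x_j) dx_i ∧ dx_j.
  coefficient of dx ∧ dy: ∂f_2/∂x - ∂f_1/∂y = ∂(-3*x*y - 2*x + y^2)/∂x - ∂(x*(-3*x + y))/∂y = -x - 3*y - 2
Assembling: d(omega) = (-x - 3*y - 2) dx ∧ dy.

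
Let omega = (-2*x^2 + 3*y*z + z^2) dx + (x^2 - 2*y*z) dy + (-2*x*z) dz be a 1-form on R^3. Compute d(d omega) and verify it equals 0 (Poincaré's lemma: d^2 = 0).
d(d omega) = 0

Step 1: d omega = sum_{i<j} (∂f_j/∂x_i - ∂f_i/∂x_j) dx_i ∧ dx_j:
  coeff of dx ∧ dy: 2*x - 3*z
  coeff of dx ∧ dz: -3*y - 4*z
  coeff of dy ∧ dz: 2*y
Step 2: Apply d again to each 2-form coefficient. The only possible 3-form in R^3 is dx ∧ dy ∧ dz, with coefficient
  ∂(coeff of dy∧dz)/∂x - ∂(coeff of dx∧dz)/∂y + ∂(coeff of dx∧dy)/∂z
  = ∂/∂x (2*y) - ∂/∂y (-3*y - 4*z) + ∂/∂z (2*x - 3*z).
Each of these terms simplifies to sums of mixed partials that cancel in pairs. The result is 0 (by equality of mixed partials for smooth functions — Schwarz / Clairaut).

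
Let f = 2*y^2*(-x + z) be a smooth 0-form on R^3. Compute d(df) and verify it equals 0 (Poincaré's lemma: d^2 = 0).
d(df) = 0

Step 1: df = sum_i (∂f/∂x_i) dx_i = (-2*y^2) dx + (4*y*(-x + z)) dy + (2*y^2) dz.
Step 2: Apply d again. Using the 1-form formula, the coefficient of dx ∧ dy in d(df) is ∂^2 f/∂x ∂y - ∂^2 f/∂y ∂x = (-4*y) - (-4*y) = 0 (equality of mixed partials for smooth f).
Similarly for dx ∧ dz and dy ∧ dz — all coefficients vanish. So d(df) = 0.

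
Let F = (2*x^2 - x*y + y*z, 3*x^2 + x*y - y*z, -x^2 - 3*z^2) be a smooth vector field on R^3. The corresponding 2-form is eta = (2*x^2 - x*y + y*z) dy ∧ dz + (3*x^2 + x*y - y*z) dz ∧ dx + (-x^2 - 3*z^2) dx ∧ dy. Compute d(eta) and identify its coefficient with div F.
d(eta) = (5*x - y - 7*z) dx ∧ dy ∧ dz; div F = 5*x - y - 7*z

For a 2-form in R^3 of the form above, applying d gives a 3-form with coefficient ∂P/∂x + ∂Q/∂y + ∂R/∂z:
  ∂P/∂x = 4*x - y
  ∂Q/∂y = x - z
  ∂R/∂z = -6*z
Sum = 5*x - y - 7*z, which is exactly div F.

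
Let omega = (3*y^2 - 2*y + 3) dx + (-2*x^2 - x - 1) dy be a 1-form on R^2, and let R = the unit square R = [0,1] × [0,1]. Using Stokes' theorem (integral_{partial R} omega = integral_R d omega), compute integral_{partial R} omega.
integral_(partial R) omega = -4

Stokes: integral_partial_R omega = integral_R d omega with d omega = (∂Q/∂x - ∂P/∂y) dx ∧ dy.
  ∂Q/∂x = -4*x - 1
  ∂P/∂y = 6*y - 2
  integrand = ∂Q/∂x - ∂P/∂y = -4*x - 6*y + 1.
Integrating over R: integral_0^1 integral_0^1 (-4*x - 6*y + 1) dx dy = -4.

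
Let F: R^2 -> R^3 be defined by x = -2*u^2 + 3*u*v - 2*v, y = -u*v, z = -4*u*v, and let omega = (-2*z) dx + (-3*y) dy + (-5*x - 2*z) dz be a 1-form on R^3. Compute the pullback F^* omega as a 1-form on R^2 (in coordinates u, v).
F^* omega = (v*(-72*u^2 + 49*u*v - 40*v)) du + (u*(-40*u^2 + 49*u*v - 56*v)) dv

Using F^*(f dg) = (f ∘ F) d(g ∘ F), substitute each coordinate x_i by F_i(u, v) in f_i, and replace dx_i by d F_i = (∂F_i/∂u) du + (∂F_i/∂v) dv.
  For the x component: f_1(F) = 8*u*v; d F_1 = (-4*u + 3*v) du + (3*u - 2) dv
  For the y component: f_2(F) = 3*u*v; d F_2 = (-v) du + (-u) dv
  For the z component: f_3(F) = 10*u^2 - 7*u*v + 10*v; d F_3 = (-4*v) du + (-4*u) dv
Combining and collecting du, dv coefficients:
  coeff of du: v*(-72*u^2 + 49*u*v - 40*v)
  coeff of dv: u*(-40*u^2 + 49*u*v - 56*v)
F^* omega = (v*(-72*u^2 + 49*u*v - 40*v)) du + (u*(-40*u^2 + 49*u*v - 56*v)) dv.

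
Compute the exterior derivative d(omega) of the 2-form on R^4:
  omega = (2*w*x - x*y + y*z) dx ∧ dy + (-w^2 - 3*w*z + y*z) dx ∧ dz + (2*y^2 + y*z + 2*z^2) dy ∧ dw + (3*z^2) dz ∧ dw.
d(omega) = (y - z) dx ∧ dy ∧ dz + (2*x) dx ∧ dy ∧ dw + (-2*w - 3*z) dx ∧ dz ∧ dw + (-y - 4*z) dy ∧ dz ∧ dw

For a 2-form omega = sum_{i<j} g_{ij} dx_i ∧ dx_j, the exterior derivative is
  d(omega) = sum_{i<j} d(g_{ij}) ∧ dx_i ∧ dx_j = sum_{i<j, k} (∂g_{ij}/∂x_k) dx_k ∧ dx_i ∧ dx_j.
Expand each term, using dx_k ∧ dx_i ∧ dx_j = sgn(permutation) dx_{(a)} ∧ dx_{(b)} ∧ dx_{(c)} with (a < b < c) sorted:
  d(2*w*x - x*y + y*z) includes (∂/∂z)(2*w*x - x*y + y*z) dz = (y) dz, which multiplied by dx ∧ dy gives (y) dx ∧ dy ∧ dz
  d(2*w*x - x*y + y*z) includes (∂/∂w)(2*w*x - x*y + y*z) dw = (2*x) dw, which multiplied by dx ∧ dy gives (2*x) dx ∧ dy ∧ dw
  d(-w^2 - 3*w*z + y*z) includes (∂/∂y)(-w^2 - 3*w*z + y*z) dy = (z) dy, which multiplied by dx ∧ dz gives (-z) dx ∧ dy ∧ dz
  d(-w^2 - 3*w*z + y*z) includes (∂/∂w)(-w^2 - 3*w*z + y*z) dw = (-2*w - 3*z) dw, which multiplied by dx ∧ dz gives (-2*w - 3*z) dx ∧ dz ∧ dw
  d(2*y^2 + y*z + 2*z^2) includes (∂/∂z)(2*y^2 + y*z + 2*z^2) dz = (y + 4*z) dz, which multiplied by dy ∧ dw gives (-y - 4*z) dy ∧ dz ∧ dw
Collecting like 3-forms: d(omega) = (y - z) dx ∧ dy ∧ dz + (2*x) dx ∧ dy ∧ dw + (-2*w - 3*z) dx ∧ dz ∧ dw + (-y - 4*z) dy ∧ dz ∧ dw.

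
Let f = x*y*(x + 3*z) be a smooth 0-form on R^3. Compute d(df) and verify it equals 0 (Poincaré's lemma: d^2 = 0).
d(df) = 0

Step 1: df = sum_i (∂f/∂x_i) dx_i = (y*(2*x + 3*z)) dx + (x*(x + 3*z)) dy + (3*x*y) dz.
Step 2: Apply d again. Using the 1-form formula, the coefficient of dx ∧ dy in d(df) is ∂^2 f/∂x ∂y - ∂^2 f/∂y ∂x = (2*x + 3*z) - (2*x + 3*z) = 0 (equality of mixed partials for smooth f).
Similarly for dx ∧ dz and dy ∧ dz — all coefficients vanish. So d(df) = 0.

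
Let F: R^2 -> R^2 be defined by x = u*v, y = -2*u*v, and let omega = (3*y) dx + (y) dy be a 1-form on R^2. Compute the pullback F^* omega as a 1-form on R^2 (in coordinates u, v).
F^* omega = (-2*u*v^2) du + (-2*u^2*v) dv

Using F^*(f dg) = (f ∘ F) d(g ∘ F), substitute each coordinate x_i by F_i(u, v) in f_i, and replace dx_i by d F_i = (∂F_i/∂u) du + (∂F_i/∂v) dv.
  For the x component: f_1(F) = -6*u*v; d F_1 = (v) du + (u) dv
  For the y component: f_2(F) = -2*u*v; d F_2 = (-2*v) du + (-2*u) dv
Combining and collecting du, dv coefficients:
  coeff of du: -2*u*v^2
  coeff of dv: -2*u^2*v
F^* omega = (-2*u*v^2) du + (-2*u^2*v) dv.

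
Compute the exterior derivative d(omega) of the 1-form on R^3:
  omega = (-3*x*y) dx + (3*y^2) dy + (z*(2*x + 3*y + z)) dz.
d(omega) = (3*x) dx ∧ dy + (2*z) dx ∧ dz + (3*z) dy ∧ dz

For a 1-form omega = sum_i f_i dx_i, the exterior derivative is
  d(omega) = sum_{i < j} (∂f_j/∂x_i - ∂f_i/∂x_j) dx_i ∧ dx_j.
  coefficient of dx ∧ dy: ∂f_2/∂x - ∂f_1/∂y = ∂(3*y^2)/∂x - ∂(-3*x*y)/∂y = 3*x
  coefficient of dx ∧ dz: ∂f_3/∂x - ∂f_1/∂z = ∂(z*(2*x + 3*y + z))/∂x - ∂(-3*x*y)/∂z = 2*z
  coefficient of dy ∧ dz: ∂f_3/∂y - ∂f_2/∂z = ∂(z*(2*x + 3*y + z))/∂y - ∂(3*y^2)/∂z = 3*z
Assembling: d(omega) = (3*x) dx ∧ dy + (2*z) dx ∧ dz + (3*z) dy ∧ dz.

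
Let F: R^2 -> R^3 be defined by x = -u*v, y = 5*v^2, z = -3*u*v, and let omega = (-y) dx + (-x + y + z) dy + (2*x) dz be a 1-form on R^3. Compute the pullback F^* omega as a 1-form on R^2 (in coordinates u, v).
F^* omega = (v^2*(6*u + 5*v)) du + (v*(6*u^2 - 15*u*v + 50*v^2)) dv

Using F^*(f dg) = (f ∘ F) d(g ∘ F), substitute each coordinate x_i by F_i(u, v) in f_i, and replace dx_i by d F_i = (∂F_i/∂u) du + (∂F_i/∂v) dv.
  For the x component: f_1(F) = -5*v^2; d F_1 = (-v) du + (-u) dv
  For the y component: f_2(F) = v*(-2*u + 5*v); d F_2 = (0) du + (10*v) dv
  For the z component: f_3(F) = -2*u*v; d F_3 = (-3*v) du + (-3*u) dv
Combining and collecting du, dv coefficients:
  coeff of du: v^2*(6*u + 5*v)
  coeff of dv: v*(6*u^2 - 15*u*v + 50*v^2)
F^* omega = (v^2*(6*u + 5*v)) du + (v*(6*u^2 - 15*u*v + 50*v^2)) dv.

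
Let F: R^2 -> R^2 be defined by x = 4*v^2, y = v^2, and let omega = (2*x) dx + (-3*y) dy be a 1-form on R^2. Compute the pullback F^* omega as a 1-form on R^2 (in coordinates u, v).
F^* omega = (58*v^3) dv

Using F^*(f dg) = (f ∘ F) d(g ∘ F), substitute each coordinate x_i by F_i(u, v) in f_i, and replace dx_i by d F_i = (∂F_i/∂u) du + (∂F_i/∂v) dv.
  For the x component: f_1(F) = 8*v^2; d F_1 = (0) du + (8*v) dv
  For the y component: f_2(F) = -3*v^2; d F_2 = (0) du + (2*v) dv
Combining and collecting du, dv coefficients:
  coeff of du: 0
  coeff of dv: 58*v^3
F^* omega = (58*v^3) dv.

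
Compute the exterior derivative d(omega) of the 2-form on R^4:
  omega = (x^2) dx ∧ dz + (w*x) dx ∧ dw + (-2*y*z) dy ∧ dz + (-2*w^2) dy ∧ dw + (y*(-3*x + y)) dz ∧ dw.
d(omega) = (-3*y) dx ∧ dz ∧ dw + (-3*x + 2*y) dy ∧ dz ∧ dw

For a 2-form omega = sum_{i<j} g_{ij} dx_i ∧ dx_j, the exterior derivative is
  d(omega) = sum_{i<j} d(g_{ij}) ∧ dx_i ∧ dx_j = sum_{i<j, k} (∂g_{ij}/∂x_k) dx_k ∧ dx_i ∧ dx_j.
Expand each term, using dx_k ∧ dx_i ∧ dx_j = sgn(permutation) dx_{(a)} ∧ dx_{(b)} ∧ dx_{(c)} with (a < b < c) sorted:
  d(y*(-3*x + y)) includes (∂/∂x)(y*(-3*x + y)) dx = (-3*y) dx, which multiplied by dz ∧ dw gives (-3*y) dx ∧ dz ∧ dw
  d(y*(-3*x + y)) includes (∂/∂y)(y*(-3*x + y)) dy = (-3*x + 2*y) dy, which multiplied by dz ∧ dw gives (-3*x + 2*y) dy ∧ dz ∧ dw
Collecting like 3-forms: d(omega) = (-3*y) dx ∧ dz ∧ dw + (-3*x + 2*y) dy ∧ dz ∧ dw.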